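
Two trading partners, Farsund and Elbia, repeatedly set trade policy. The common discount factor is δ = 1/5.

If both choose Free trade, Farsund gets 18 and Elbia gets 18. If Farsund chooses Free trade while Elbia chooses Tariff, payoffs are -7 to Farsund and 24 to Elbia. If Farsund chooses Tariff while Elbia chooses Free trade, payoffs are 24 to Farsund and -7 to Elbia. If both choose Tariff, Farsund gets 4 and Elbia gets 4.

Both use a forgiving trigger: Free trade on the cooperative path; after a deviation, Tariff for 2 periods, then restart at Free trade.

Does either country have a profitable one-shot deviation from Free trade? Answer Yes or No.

A one-shot deviation gives 24 now, then 4 for 2 periods, then back to 18.
Gain from deviating: (24−18) today; loss: (18−4) in each of the next 2 periods.
No-deviation condition: (18−4)(δ+…+δ^2) ≥ 24−18, i.e. δ+…+δ^2 ≥ 3/7.
At δ = 1/5: δ+…+δ^2 = 0.2400 < 0.4286.
So cooperation is not sustainable.

Yes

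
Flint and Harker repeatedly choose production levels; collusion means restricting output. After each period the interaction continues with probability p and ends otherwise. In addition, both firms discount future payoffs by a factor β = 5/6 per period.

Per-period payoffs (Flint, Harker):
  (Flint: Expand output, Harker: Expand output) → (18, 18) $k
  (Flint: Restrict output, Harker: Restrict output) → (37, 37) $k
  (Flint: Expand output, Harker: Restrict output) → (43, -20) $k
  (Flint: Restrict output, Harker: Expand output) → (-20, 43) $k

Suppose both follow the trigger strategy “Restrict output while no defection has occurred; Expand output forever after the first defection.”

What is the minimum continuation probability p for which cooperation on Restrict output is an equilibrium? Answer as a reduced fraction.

Expected continuation weight on next period's payoff is β·p = 5/6·p, which plays the role of the discount factor.
Cooperation requires 5/6·p ≥ (43−37)/(43−18) = 6/25, hence p ≥ 36/125.

36/125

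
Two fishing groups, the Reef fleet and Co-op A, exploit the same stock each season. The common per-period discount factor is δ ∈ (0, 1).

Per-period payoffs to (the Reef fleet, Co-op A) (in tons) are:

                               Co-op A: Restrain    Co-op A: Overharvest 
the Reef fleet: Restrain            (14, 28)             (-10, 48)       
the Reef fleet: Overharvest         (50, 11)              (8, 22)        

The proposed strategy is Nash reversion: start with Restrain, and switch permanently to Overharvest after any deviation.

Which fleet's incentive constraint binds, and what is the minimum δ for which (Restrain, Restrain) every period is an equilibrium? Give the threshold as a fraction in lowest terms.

the Reef fleet; δ ≥ 6/7

For the Reef fleet: deviation gain 50−14 = 36, per-period punishment loss 14−8 = 6. IC gives δ ≥ 36/42 = 6/7.
For Co-op A: gain 20, loss 6 per period, so δ ≥ 20/26 = 10/13.
The tighter constraint is the Reef fleet's, so cooperation needs δ ≥ 6/7.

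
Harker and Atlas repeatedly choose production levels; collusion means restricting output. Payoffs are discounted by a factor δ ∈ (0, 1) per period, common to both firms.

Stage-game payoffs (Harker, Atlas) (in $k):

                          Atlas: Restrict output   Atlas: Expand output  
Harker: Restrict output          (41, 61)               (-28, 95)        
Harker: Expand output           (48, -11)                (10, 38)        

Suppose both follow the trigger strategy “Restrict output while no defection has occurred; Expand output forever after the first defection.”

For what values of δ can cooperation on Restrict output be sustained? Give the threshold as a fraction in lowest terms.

Harker: cooperation gives 41 each period; deviation gives 48 once then 10 forever.
  41/(1−δ) ≥ 48 + 10δ/(1−δ) ⇒ δ ≥ 7/38.
Atlas: cooperation gives 61 each period; deviation gives 95 once then 38 forever.
  δ ≥ 34/57.
Both must hold, so the binding constraint is Atlas's: δ ≥ 34/57.

34/57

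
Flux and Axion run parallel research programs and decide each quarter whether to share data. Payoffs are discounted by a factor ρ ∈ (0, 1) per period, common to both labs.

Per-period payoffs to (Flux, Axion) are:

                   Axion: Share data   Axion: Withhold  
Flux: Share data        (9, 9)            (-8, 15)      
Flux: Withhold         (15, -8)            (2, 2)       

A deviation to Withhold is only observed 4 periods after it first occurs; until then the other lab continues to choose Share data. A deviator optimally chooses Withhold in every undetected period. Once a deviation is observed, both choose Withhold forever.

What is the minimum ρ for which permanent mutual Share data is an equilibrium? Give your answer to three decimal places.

Deviating for the 4 undetected periods gains 15−9 = 6 per period over cooperation, then loses 9−2 = 7 per period forever once punishment starts.
Gain: 6(1 + ρ + … + ρ^3); loss: 7·ρ^4/(1−ρ).
No profitable deviation ⇔ 6(1−ρ^4) ≤ 7·ρ^4, i.e. ρ^4 ≥ 6/(6+7) = 6/13.
Hence ρ ≥ (6/13)^(1/4) ≈ 0.824.

0.824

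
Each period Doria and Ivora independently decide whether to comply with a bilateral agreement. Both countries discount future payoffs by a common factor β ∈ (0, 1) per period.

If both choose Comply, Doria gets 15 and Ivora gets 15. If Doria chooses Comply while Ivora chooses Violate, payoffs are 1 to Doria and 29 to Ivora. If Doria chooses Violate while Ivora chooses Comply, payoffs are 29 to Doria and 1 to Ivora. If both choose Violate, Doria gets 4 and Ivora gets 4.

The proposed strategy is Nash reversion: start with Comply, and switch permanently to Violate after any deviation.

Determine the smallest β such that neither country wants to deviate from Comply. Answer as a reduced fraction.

One-period gain from deviating is 29 − 15 = 14. The loss is 15 − 4 = 11 in every subsequent period, with present value 11·β/(1−β).
Deviation is unprofitable when 11·β/(1−β) ≥ 14, i.e. β/(1−β) ≥ 14/11.
Equivalently β ≥ 14/(14+11) = 14/25.

14/25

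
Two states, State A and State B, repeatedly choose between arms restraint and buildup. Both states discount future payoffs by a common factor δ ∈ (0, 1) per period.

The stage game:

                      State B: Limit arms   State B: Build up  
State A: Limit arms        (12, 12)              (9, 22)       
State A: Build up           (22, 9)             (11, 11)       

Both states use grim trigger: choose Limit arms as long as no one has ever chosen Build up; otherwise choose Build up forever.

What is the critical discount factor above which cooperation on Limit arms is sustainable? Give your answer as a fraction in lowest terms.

One-period gain from deviating is 22 − 12 = 10. The loss is 12 − 11 = 1 in every subsequent period, with present value 1·δ/(1−δ).
Deviation is unprofitable when 1·δ/(1−δ) ≥ 10, i.e. δ/(1−δ) ≥ 10.
Equivalently δ ≥ 10/(10+1) = 10/11.

10/11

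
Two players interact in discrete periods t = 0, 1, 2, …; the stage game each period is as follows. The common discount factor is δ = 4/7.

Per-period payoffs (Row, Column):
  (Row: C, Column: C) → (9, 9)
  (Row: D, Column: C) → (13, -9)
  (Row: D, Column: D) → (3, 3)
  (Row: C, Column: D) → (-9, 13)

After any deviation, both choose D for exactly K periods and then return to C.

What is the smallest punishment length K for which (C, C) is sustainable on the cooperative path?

2

IC: δ(1−δ^K)/(1−δ) ≥ (13−9)/(9−3) = 2/3.
With δ = 4/7: need 1 − δ^K ≥ 2/3·(1−4/7)/(4/7), i.e. δ^K ≤ 0.5000.
Since (4/7)^1 = 0.5714 and (4/7)^2 = 0.3265, the smallest such K is 2.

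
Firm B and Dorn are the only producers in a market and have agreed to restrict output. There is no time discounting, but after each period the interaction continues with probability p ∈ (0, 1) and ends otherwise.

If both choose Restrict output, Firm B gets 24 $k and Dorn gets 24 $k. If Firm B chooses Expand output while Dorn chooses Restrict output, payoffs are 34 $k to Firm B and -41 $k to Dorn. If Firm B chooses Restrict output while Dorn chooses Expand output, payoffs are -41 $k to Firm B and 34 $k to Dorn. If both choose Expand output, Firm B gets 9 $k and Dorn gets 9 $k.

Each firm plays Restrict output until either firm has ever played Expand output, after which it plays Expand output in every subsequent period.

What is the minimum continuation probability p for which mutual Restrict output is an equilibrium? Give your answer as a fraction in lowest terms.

Expected cooperation value is 24 + p·24 + p²·24 + … = 24/(1−p); deviation gives 34 + p·9/(1−p).
24 ≥ 34(1−p) + 9p ⇒ 25p ≥ 10 ⇒ p ≥ 10/25 = 2/5.

2/5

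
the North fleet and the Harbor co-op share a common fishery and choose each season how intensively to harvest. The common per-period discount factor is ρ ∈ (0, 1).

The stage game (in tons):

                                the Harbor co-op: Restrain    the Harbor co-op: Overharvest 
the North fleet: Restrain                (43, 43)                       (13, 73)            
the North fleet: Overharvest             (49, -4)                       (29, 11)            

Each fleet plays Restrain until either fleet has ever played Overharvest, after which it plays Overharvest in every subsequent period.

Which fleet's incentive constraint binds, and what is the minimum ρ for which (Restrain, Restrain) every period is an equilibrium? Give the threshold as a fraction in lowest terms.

the North fleet's threshold: (49−43)/(49−29) = 3/10.
the Harbor co-op's threshold: (73−43)/(73−11) = 15/31.
3/10 < 15/31, so the Harbor co-op binds and ρ* = 15/31.

the Harbor co-op; ρ ≥ 15/31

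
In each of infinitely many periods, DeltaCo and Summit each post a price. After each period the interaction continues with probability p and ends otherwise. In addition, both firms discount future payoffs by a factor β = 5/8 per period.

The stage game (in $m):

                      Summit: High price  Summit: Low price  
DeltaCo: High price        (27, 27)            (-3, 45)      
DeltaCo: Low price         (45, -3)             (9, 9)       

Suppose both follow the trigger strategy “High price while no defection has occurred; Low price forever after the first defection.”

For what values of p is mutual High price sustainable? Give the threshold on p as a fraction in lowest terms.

Expected continuation weight on next period's payoff is β·p = 5/8·p, which plays the role of the discount factor.
Cooperation requires 5/8·p ≥ (45−27)/(45−9) = 1/2, hence p ≥ 4/5.

4/5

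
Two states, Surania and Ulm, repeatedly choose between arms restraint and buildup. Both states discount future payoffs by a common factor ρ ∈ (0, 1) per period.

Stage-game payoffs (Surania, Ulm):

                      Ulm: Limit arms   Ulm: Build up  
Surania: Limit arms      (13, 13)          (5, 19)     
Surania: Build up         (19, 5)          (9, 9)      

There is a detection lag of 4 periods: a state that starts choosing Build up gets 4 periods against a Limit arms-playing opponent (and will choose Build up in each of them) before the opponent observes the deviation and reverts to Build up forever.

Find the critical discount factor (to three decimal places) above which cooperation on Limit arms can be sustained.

The best deviation is to choose Build up for all 4 undetected periods, earning 19 each, then 9 forever once detected.
Deviation value: 19(1−ρ^4)/(1−ρ) + 9ρ^4/(1−ρ); cooperation value: 13/(1−ρ).
IC: 13 ≥ 19(1−ρ^4) + 9ρ^4 = 19 − 10ρ^4.
So ρ^4 ≥ 6/10 = 3/5, giving ρ ≥ (3/5)^(1/4) ≈ 0.880.

0.880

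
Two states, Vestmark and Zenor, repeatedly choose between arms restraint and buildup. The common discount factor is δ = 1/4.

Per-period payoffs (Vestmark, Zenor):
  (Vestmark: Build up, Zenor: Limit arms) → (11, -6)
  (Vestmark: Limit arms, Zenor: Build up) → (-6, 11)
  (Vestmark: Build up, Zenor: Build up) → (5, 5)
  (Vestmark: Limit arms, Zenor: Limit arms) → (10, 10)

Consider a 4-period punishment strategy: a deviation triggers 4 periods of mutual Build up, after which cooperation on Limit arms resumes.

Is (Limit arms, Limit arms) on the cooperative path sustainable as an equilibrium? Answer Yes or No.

A one-shot deviation gives 11 now, then 5 for 4 periods, then back to 10.
Gain from deviating: (11−10) today; loss: (10−5) in each of the next 4 periods.
No-deviation condition: (10−5)(δ+…+δ^4) ≥ 11−10, i.e. δ+…+δ^4 ≥ 1/5.
At δ = 1/4: δ+…+δ^4 = 0.3320 ≥ 0.2000.
So cooperation is sustainable.

Yes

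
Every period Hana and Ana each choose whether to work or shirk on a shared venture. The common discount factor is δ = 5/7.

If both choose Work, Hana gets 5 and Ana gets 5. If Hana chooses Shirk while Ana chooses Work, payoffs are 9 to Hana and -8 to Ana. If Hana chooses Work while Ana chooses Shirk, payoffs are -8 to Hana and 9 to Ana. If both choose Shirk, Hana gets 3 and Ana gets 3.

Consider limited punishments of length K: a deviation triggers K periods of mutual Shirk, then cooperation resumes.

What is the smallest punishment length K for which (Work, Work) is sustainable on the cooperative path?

5

No profitable deviation requires (5−3)(δ+…+δ^K) ≥ 9−5, i.e. δ+…+δ^K ≥ 2 ≈ 2.0000.
With δ = 5/7, the partial sums are K=1: 0.7143, K=2: 1.2245, K=3: 1.5889, K=4: 1.8492, K=5: 2.0352.
K = 5 is the first length at which the sum reaches 2.0000.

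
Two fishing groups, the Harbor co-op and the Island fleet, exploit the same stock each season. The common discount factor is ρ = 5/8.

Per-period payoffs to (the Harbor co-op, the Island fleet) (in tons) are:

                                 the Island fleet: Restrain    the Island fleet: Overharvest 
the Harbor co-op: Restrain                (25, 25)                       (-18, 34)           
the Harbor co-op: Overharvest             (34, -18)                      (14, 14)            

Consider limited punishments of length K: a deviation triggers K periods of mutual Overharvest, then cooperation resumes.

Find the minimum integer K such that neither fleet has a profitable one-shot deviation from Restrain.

IC: ρ(1−ρ^K)/(1−ρ) ≥ (34−25)/(25−14) = 9/11.
With ρ = 5/8: need 1 − ρ^K ≥ 9/11·(1−5/8)/(5/8), i.e. ρ^K ≤ 0.5091.
Since (5/8)^1 = 0.6250 and (5/8)^2 = 0.3906, the smallest such K is 2.

2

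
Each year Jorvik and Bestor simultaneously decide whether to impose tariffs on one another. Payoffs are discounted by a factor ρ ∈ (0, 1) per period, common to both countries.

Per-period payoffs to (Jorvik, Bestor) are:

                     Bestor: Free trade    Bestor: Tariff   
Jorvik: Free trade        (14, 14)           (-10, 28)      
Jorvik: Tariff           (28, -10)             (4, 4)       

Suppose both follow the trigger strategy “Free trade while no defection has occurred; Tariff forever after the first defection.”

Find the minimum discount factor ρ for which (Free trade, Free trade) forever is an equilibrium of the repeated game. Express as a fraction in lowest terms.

7/12

14/(1−ρ) ≥ 28 + 4ρ/(1−ρ)
14 ≥ 28 − 24ρ
ρ ≥ 14/24 = 7/12.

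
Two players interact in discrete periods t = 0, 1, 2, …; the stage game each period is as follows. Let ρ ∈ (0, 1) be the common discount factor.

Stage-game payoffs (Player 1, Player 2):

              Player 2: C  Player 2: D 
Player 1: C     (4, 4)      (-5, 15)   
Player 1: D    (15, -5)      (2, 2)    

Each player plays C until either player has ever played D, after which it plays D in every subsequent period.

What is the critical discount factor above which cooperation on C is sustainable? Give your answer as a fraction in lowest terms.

Cooperation forever yields 4 each period: 4/(1−ρ).
Deviating yields 15 once, then 2 forever: 15 + 2ρ/(1−ρ).
No profitable deviation requires 4/(1−ρ) ≥ 15 + 2ρ/(1−ρ).
Multiplying by (1−ρ): 4 ≥ 15(1−ρ) + 2ρ = 15 − 13ρ.
So 13ρ ≥ 11, i.e. ρ ≥ 11/13.

11/13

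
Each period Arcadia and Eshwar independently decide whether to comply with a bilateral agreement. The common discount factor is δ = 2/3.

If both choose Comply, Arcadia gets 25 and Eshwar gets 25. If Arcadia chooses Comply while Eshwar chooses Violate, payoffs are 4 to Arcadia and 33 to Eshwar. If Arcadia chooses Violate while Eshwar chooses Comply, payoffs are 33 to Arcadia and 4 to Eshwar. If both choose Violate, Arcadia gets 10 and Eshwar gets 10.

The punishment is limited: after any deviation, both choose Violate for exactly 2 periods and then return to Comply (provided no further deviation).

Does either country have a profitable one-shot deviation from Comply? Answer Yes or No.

A one-shot deviation gives 33 now, then 10 for 2 periods, then back to 25.
Gain from deviating: (33−25) today; loss: (25−10) in each of the next 2 periods.
No-deviation condition: (25−10)(δ+…+δ^2) ≥ 33−25, i.e. δ+…+δ^2 ≥ 8/15.
At δ = 2/3: δ+…+δ^2 = 1.1111 ≥ 0.5333.
So cooperation is sustainable.

No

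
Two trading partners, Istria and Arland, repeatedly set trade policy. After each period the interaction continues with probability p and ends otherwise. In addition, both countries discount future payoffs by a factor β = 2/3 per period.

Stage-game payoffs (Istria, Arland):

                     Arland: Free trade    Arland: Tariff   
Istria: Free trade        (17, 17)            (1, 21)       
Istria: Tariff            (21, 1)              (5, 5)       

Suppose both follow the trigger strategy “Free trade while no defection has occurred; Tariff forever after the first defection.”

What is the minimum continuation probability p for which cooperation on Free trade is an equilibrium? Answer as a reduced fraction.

3/8

With continuation probability p and discount β, the effective per-period discount factor is βp.
Grim-trigger IC: βp ≥ (21−17)/(21−5) = 1/4.
So p ≥ (1/4)/(2/3) = 3/8.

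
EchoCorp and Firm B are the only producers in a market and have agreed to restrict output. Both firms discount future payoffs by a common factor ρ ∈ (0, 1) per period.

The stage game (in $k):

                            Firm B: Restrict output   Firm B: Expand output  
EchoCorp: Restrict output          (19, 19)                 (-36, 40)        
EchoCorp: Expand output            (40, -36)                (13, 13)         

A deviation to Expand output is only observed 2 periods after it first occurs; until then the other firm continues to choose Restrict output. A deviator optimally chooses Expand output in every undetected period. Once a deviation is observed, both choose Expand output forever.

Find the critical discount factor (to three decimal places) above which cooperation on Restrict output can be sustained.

0.882

The best deviation is to choose Expand output for all 2 undetected periods, earning 40 each, then 13 forever once detected.
Deviation value: 40(1−ρ^2)/(1−ρ) + 13ρ^2/(1−ρ); cooperation value: 19/(1−ρ).
IC: 19 ≥ 40(1−ρ^2) + 13ρ^2 = 40 − 27ρ^2.
So ρ^2 ≥ 21/27 = 7/9, giving ρ ≥ (7/9)^(1/2) ≈ 0.882.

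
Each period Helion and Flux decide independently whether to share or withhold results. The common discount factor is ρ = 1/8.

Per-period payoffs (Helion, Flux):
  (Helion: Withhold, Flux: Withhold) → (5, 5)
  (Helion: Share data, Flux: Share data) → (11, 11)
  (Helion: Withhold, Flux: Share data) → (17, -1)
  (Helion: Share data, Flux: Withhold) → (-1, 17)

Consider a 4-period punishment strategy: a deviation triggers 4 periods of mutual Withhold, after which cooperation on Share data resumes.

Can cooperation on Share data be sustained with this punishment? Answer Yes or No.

A one-shot deviation gives 17 now, then 5 for 4 periods, then back to 11.
Gain from deviating: (17−11) today; loss: (11−5) in each of the next 4 periods.
No-deviation condition: (11−5)(ρ+…+ρ^4) ≥ 17−11, i.e. ρ+…+ρ^4 ≥ 1.
At ρ = 1/8: ρ+…+ρ^4 = 0.1428 < 1.0000.
So cooperation is not sustainable.

No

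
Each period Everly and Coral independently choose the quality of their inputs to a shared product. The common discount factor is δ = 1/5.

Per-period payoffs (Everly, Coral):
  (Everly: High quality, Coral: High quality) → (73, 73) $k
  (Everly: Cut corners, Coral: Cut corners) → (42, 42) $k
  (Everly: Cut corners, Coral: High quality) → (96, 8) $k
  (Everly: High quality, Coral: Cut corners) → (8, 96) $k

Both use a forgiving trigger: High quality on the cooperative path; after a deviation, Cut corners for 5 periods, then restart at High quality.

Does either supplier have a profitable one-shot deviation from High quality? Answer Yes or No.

IC: δ+…+δ^5 ≥ (96−73)/(73−42) = 23/31.
At δ = 1/5: partial sum = 0.2499 < 0.7419. Cooperation not sustainable.

Yes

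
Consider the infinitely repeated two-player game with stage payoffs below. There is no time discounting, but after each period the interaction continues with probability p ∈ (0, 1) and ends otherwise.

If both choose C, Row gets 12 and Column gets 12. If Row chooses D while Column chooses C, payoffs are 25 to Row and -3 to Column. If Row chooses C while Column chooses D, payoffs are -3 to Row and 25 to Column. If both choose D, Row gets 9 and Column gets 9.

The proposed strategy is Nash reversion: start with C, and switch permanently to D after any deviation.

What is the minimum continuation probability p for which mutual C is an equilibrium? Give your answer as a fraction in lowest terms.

With no time discounting, the continuation probability p plays the role of the discount factor.
Grim-trigger IC: 12/(1−p) ≥ 25 + 9p/(1−p) ⇒ p ≥ (25−12)/(25−9) = 13/16.

13/16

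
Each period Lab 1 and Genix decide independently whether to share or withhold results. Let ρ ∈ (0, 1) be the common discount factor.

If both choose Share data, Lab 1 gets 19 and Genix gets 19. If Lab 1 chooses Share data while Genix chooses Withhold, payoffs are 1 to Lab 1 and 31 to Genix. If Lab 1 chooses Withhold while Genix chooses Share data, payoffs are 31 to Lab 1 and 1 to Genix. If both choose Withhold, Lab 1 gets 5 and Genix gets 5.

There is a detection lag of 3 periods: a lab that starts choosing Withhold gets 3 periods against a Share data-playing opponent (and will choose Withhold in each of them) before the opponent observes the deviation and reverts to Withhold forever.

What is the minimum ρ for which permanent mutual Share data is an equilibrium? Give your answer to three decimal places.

0.773

The best deviation is to choose Withhold for all 3 undetected periods, earning 31 each, then 5 forever once detected.
Deviation value: 31(1−ρ^3)/(1−ρ) + 5ρ^3/(1−ρ); cooperation value: 19/(1−ρ).
IC: 19 ≥ 31(1−ρ^3) + 5ρ^3 = 31 − 26ρ^3.
So ρ^3 ≥ 12/26 = 6/13, giving ρ ≥ (6/13)^(1/3) ≈ 0.773.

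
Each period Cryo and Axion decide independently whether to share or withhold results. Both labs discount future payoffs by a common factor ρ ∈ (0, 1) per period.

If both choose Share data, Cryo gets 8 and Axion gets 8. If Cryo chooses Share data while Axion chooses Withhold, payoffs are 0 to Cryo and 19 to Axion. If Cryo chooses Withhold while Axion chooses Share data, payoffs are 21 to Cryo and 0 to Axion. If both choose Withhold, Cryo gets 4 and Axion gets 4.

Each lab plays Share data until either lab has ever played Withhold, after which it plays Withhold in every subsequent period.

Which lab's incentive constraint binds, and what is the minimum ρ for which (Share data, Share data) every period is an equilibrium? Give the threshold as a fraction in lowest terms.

Cryo's threshold: (21−8)/(21−4) = 13/17.
Axion's threshold: (19−8)/(19−4) = 11/15.
13/17 > 11/15, so Cryo binds and ρ* = 13/17.

Cryo; ρ ≥ 13/17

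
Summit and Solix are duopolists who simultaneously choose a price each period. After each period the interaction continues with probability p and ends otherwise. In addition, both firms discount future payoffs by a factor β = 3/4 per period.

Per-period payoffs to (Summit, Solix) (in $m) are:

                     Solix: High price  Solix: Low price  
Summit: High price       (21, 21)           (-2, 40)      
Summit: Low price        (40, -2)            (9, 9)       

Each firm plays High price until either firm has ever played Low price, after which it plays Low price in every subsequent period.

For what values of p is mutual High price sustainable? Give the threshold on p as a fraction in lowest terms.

Expected continuation weight on next period's payoff is β·p = 3/4·p, which plays the role of the discount factor.
Cooperation requires 3/4·p ≥ (40−21)/(40−9) = 19/31, hence p ≥ 76/93.

76/93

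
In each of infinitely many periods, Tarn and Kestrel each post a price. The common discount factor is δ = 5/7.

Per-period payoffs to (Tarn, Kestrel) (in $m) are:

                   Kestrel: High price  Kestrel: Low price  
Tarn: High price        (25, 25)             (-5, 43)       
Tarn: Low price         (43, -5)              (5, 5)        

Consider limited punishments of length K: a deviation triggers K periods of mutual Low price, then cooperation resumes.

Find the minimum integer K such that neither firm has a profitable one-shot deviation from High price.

2

IC: δ(1−δ^K)/(1−δ) ≥ (43−25)/(25−5) = 9/10.
With δ = 5/7: need 1 − δ^K ≥ 9/10·(1−5/7)/(5/7), i.e. δ^K ≤ 0.6400.
Since (5/7)^1 = 0.7143 and (5/7)^2 = 0.5102, the smallest such K is 2.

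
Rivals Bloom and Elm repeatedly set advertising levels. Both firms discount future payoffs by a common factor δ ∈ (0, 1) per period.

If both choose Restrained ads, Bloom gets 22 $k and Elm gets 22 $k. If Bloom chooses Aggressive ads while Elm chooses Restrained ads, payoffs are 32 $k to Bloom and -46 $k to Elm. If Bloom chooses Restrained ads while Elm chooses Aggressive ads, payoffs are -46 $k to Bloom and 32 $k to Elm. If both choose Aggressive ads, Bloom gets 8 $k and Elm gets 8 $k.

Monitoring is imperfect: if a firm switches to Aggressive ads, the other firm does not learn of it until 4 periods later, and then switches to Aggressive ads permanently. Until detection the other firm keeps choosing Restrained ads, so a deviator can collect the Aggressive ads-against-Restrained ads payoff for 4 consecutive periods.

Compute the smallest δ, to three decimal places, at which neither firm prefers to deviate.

0.803

A deviator earns 32 for 4 periods, then 8 forever; cooperating earns 22 forever. Multiplying the IC by (1−δ):
22 ≥ 32(1−δ^4) + 8δ^4, so 24·δ^4 ≥ 10 and δ^4 ≥ 5/12.
δ ≥ (5/12)^(1/4) ≈ 0.803.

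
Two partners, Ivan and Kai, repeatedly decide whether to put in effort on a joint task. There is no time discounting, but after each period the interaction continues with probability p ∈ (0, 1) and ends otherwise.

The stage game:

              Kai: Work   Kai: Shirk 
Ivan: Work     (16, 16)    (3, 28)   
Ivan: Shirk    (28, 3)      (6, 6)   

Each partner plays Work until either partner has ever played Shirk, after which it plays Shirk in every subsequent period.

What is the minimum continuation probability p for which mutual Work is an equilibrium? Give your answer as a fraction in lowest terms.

6/11

With no time discounting, the continuation probability p plays the role of the discount factor.
Grim-trigger IC: 16/(1−p) ≥ 28 + 6p/(1−p) ⇒ p ≥ (28−16)/(28−6) = 6/11.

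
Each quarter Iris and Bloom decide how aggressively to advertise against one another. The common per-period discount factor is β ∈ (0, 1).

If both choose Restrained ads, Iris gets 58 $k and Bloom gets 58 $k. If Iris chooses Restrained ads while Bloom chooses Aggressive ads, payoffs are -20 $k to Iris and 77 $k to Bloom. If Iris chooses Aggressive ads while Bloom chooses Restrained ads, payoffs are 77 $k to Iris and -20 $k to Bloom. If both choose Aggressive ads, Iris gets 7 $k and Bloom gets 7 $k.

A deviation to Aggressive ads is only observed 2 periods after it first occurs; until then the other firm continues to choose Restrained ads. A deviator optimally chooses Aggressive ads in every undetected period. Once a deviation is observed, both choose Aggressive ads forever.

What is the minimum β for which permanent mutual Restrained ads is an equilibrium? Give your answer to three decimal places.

Deviating for the 2 undetected periods gains 77−58 = 19 per period over cooperation, then loses 58−7 = 51 per period forever once punishment starts.
Gain: 19(1 + β + … + β^1); loss: 51·β^2/(1−β).
No profitable deviation ⇔ 19(1−β^2) ≤ 51·β^2, i.e. β^2 ≥ 19/(19+51) = 19/70.
Hence β ≥ (19/70)^(1/2) ≈ 0.521.

0.521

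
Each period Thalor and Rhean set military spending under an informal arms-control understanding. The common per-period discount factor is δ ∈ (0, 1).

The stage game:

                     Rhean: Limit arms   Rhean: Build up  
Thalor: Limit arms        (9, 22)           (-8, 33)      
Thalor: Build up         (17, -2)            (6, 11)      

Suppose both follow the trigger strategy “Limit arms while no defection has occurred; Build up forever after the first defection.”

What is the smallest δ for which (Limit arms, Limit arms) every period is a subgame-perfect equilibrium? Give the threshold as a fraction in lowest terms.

Thalor's threshold: (17−9)/(17−6) = 8/11.
Rhean's threshold: (33−22)/(33−11) = 1/2.
8/11 > 1/2, so Thalor binds and δ* = 8/11.

8/11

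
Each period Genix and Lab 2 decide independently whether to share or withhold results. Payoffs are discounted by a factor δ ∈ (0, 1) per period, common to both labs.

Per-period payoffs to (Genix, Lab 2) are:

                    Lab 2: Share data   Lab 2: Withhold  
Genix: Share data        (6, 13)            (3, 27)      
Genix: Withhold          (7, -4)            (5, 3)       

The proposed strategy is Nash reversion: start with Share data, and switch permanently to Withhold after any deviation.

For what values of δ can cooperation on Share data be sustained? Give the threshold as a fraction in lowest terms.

For Genix: deviation gain 7−6 = 1, per-period punishment loss 6−5 = 1. IC gives δ ≥ 1/2.
For Lab 2: gain 14, loss 10 per period, so δ ≥ 14/24 = 7/12.
The tighter constraint is Lab 2's, so cooperation needs δ ≥ 7/12.

7/12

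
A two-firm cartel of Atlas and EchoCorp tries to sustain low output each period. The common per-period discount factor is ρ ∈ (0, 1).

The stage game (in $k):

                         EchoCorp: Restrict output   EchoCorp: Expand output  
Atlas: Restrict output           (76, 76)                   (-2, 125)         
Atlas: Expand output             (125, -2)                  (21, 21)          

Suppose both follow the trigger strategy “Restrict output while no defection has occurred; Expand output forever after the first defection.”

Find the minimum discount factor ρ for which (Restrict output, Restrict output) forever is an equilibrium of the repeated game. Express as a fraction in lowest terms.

Under grim trigger the critical discount factor is (T−C)/(T−P) with T = 125, C = 76, P = 21.
ρ* = (125−76)/(125−21) = 49/104.

49/104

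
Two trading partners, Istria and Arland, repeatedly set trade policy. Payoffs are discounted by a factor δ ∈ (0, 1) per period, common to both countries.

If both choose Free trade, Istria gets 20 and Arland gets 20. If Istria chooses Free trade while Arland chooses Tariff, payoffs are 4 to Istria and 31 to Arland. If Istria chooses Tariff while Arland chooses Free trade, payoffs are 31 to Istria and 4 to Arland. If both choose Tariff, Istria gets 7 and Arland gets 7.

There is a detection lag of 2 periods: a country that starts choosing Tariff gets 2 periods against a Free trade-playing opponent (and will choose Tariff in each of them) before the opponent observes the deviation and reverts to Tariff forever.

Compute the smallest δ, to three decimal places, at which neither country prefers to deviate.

0.677

The best deviation is to choose Tariff for all 2 undetected periods, earning 31 each, then 7 forever once detected.
Deviation value: 31(1−δ^2)/(1−δ) + 7δ^2/(1−δ); cooperation value: 20/(1−δ).
IC: 20 ≥ 31(1−δ^2) + 7δ^2 = 31 − 24δ^2.
So δ^2 ≥ 11/24, giving δ ≥ (11/24)^(1/2) ≈ 0.677.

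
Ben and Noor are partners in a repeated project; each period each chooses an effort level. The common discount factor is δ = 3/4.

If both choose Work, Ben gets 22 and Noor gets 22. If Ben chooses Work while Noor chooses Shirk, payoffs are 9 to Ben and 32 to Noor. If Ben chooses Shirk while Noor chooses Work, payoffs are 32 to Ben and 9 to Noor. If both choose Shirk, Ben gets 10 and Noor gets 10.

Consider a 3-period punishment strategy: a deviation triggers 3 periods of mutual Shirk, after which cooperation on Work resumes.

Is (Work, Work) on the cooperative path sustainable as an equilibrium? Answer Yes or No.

Yes

IC: δ+…+δ^3 ≥ (32−22)/(22−10) = 5/6.
At δ = 3/4: partial sum = 1.7344 ≥ 0.8333. Cooperation sustainable.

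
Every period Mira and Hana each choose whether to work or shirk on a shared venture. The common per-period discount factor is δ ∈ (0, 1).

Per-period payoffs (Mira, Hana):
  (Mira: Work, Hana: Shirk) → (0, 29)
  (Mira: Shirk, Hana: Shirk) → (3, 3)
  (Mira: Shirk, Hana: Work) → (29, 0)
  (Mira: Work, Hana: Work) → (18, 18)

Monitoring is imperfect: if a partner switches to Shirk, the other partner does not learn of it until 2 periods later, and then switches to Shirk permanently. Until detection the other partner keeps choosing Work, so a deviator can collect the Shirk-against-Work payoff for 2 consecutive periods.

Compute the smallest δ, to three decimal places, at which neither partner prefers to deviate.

0.650

A deviator earns 29 for 2 periods, then 3 forever; cooperating earns 18 forever. Multiplying the IC by (1−δ):
18 ≥ 29(1−δ^2) + 3δ^2, so 26·δ^2 ≥ 11 and δ^2 ≥ 11/26.
δ ≥ (11/26)^(1/2) ≈ 0.650.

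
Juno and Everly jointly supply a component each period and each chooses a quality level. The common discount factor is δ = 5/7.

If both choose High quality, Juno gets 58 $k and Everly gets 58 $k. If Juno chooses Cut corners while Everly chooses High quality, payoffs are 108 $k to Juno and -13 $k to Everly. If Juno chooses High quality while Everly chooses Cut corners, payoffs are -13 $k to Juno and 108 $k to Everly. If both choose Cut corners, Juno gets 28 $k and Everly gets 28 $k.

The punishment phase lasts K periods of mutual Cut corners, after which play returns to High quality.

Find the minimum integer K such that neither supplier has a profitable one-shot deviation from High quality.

IC: δ(1−δ^K)/(1−δ) ≥ (108−58)/(58−28) = 5/3.
With δ = 5/7: need 1 − δ^K ≥ 5/3·(1−5/7)/(5/7), i.e. δ^K ≤ 0.3333.
Since (5/7)^3 = 0.3644 and (5/7)^4 = 0.2603, the smallest such K is 4.

4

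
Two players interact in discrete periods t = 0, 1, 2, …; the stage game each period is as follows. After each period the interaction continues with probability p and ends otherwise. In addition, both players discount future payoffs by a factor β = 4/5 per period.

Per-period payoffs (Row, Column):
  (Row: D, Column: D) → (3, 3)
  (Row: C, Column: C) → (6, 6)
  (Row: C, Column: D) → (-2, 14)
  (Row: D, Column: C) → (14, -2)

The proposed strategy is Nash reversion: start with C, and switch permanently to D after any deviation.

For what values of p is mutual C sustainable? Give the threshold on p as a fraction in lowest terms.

10/11

With continuation probability p and discount β, the effective per-period discount factor is βp.
Grim-trigger IC: βp ≥ (14−6)/(14−3) = 8/11.
So p ≥ (8/11)/(4/5) = 10/11.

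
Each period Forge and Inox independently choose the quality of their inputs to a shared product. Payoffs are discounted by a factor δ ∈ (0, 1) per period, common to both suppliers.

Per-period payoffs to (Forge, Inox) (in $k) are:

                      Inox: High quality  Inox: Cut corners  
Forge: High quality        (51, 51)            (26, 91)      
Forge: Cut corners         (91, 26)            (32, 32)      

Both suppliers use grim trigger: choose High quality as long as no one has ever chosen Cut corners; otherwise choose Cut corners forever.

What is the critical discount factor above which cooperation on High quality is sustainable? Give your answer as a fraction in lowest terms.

40/59

One-period gain from deviating is 91 − 51 = 40. The loss is 51 − 32 = 19 in every subsequent period, with present value 19·δ/(1−δ).
Deviation is unprofitable when 19·δ/(1−δ) ≥ 40, i.e. δ/(1−δ) ≥ 40/19.
Equivalently δ ≥ 40/(40+19) = 40/59.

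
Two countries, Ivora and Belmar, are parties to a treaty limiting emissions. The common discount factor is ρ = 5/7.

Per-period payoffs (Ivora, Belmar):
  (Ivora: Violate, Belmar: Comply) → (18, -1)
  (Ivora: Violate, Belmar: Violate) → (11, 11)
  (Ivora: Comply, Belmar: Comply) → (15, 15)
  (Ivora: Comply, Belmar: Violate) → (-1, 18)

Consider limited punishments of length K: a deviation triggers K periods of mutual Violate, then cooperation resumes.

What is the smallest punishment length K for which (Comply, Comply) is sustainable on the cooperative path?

2

No profitable deviation requires (15−11)(ρ+…+ρ^K) ≥ 18−15, i.e. ρ+…+ρ^K ≥ 3/4 ≈ 0.7500.
With ρ = 5/7, the partial sums are K=1: 0.7143, K=2: 1.2245.
K = 2 is the first length at which the sum reaches 0.7500.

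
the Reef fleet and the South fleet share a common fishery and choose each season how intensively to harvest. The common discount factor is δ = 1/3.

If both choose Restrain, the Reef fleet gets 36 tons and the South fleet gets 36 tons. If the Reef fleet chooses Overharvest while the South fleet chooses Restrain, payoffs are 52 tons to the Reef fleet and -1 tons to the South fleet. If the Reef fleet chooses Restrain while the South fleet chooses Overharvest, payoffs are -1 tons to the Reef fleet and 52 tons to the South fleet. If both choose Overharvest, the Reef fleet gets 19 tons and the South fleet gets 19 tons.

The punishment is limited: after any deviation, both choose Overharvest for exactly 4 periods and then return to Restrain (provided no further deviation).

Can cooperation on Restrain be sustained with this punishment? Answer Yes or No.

No

A one-shot deviation gives 52 now, then 19 for 4 periods, then back to 36.
Gain from deviating: (52−36) today; loss: (36−19) in each of the next 4 periods.
No-deviation condition: (36−19)(δ+…+δ^4) ≥ 52−36, i.e. δ+…+δ^4 ≥ 16/17.
At δ = 1/3: δ+…+δ^4 = 0.4938 < 0.9412.
So cooperation is not sustainable.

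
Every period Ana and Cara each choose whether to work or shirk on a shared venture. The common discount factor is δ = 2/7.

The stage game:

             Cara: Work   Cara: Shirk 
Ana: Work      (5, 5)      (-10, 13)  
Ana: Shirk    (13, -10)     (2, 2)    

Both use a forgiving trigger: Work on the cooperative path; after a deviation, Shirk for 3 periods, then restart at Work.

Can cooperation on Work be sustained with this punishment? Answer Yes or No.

No

Comparing payoff streams over the 4 periods until play realigns: cooperate → 5(1+δ+…+δ^3); deviate → 13 + 2(δ+…+δ^3).
Cooperation is sustained iff (5−2)(δ+…+δ^3) ≥ 13−5.
δ+…+δ^3 = 2/7·(1−(2/7)^3)/(1−2/7) = 0.3907, and (13−5)/(5−2) = 2.6667.
0.3907 < 2.6667, so cooperation is not sustainable.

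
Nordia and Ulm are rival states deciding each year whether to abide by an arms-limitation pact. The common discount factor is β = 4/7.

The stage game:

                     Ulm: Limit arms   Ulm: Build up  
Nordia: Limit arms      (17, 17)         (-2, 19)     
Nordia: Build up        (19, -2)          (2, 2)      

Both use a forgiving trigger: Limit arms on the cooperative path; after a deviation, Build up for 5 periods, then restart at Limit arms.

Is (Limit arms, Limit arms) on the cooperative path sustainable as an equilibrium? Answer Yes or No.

Yes

IC: β+…+β^5 ≥ (19−17)/(17−2) = 2/15.
At β = 4/7: partial sum = 1.2521 ≥ 0.1333. Cooperation sustainable.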